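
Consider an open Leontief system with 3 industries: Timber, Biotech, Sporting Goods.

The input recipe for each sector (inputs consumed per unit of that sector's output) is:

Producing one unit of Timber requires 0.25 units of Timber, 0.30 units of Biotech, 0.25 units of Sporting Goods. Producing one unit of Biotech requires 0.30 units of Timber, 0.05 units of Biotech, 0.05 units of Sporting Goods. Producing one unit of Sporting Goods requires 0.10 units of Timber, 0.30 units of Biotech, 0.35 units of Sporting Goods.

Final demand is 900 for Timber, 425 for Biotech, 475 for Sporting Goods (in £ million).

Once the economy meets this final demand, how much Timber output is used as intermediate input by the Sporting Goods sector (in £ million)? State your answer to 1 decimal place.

I − A =
  [   0.75    -0.30    -0.10]
  [  -0.30     0.95    -0.30]
  [  -0.25    -0.05     0.65]
Cofactors of I−A, C_ij = (−1)^(i+j)·(minor ij) (rows/columns in the sector order above):
  C_11 = (0.95)(0.65) − (-0.30)(-0.05) = 0.6025
  C_12 = −[(-0.30)(0.65) − (-0.30)(-0.25)] = 0.2700
  C_13 = (-0.30)(-0.05) − (0.95)(-0.25) = 0.2525
  C_21 = −[(-0.30)(0.65) − (-0.10)(-0.05)] = 0.2000
  C_22 = (0.75)(0.65) − (-0.10)(-0.25) = 0.4625
  C_23 = −[(0.75)(-0.05) − (-0.30)(-0.25)] = 0.1125
  C_31 = (-0.30)(-0.30) − (-0.10)(0.95) = 0.1850
  C_32 = −[(0.75)(-0.30) − (-0.10)(-0.30)] = 0.2550
  C_33 = (0.75)(0.95) − (-0.30)(-0.30) = 0.6225
det(I−A) = Σ_j (I−A)_1j·C_1j = (0.75)(0.6025) + (-0.30)(0.2700) + (-0.10)(0.2525) = 0.345625
adj(I−A) = Cᵀ =
  [ 0.6025   0.2000   0.1850]
  [ 0.2700   0.4625   0.2550]
  [ 0.2525   0.1125   0.6225]
(I − A)⁻¹ = adj(I−A) / det(I−A) ≈
  [   1.7432     0.5787     0.5353]
  [   0.7812     1.3382     0.7378]
  [   0.7306     0.3255     1.8011]
First solve x = (I − A)⁻¹ d = adj(I−A)·d / det(I−A); in particular x_3 = (0.2525·900 + 0.1125·425 + 0.6225·475) / 0.345625 = 570.75 / 0.345625 ≈ 1651.356.
Intermediate flow from 1 to 3: z_13 = a_13 · x_3 = 0.10 × 570.75 / 0.345625 = 57.075 / 0.345625 ≈ 165.1.

z_13 = 165.1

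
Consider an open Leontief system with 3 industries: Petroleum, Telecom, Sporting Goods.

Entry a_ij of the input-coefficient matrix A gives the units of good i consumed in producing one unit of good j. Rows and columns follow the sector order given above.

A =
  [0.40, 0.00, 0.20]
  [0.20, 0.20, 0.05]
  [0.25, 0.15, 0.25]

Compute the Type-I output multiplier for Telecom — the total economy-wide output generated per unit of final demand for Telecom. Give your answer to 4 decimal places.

m_T = 1.6801

I − A =
  [   0.60     0.00    -0.20]
  [  -0.20     0.80    -0.05]
  [  -0.25    -0.15     0.75]
Cofactors of I−A, C_ij = (−1)^(i+j)·(minor ij) (rows/columns in the sector order above):
  C_11 = (0.80)(0.75) − (-0.05)(-0.15) = 0.5925
  C_12 = −[(-0.20)(0.75) − (-0.05)(-0.25)] = 0.1625
  C_13 = (-0.20)(-0.15) − (0.80)(-0.25) = 0.2300
  C_21 = −[(0.00)(0.75) − (-0.20)(-0.15)] = 0.0300
  C_22 = (0.60)(0.75) − (-0.20)(-0.25) = 0.4000
  C_23 = −[(0.60)(-0.15) − (0.00)(-0.25)] = 0.0900
  C_31 = (0.00)(-0.05) − (-0.20)(0.80) = 0.1600
  C_32 = −[(0.60)(-0.05) − (-0.20)(-0.20)] = 0.0700
  C_33 = (0.60)(0.80) − (0.00)(-0.20) = 0.4800
det(I−A) = Σ_j (I−A)_1j·C_1j = (0.60)(0.5925) + (0.00)(0.1625) + (-0.20)(0.2300) = 0.3095
adj(I−A) = Cᵀ =
  [ 0.5925   0.0300   0.1600]
  [ 0.1625   0.4000   0.0700]
  [ 0.2300   0.0900   0.4800]
(I − A)⁻¹ = adj(I−A) / det(I−A) ≈
  [   1.91438     0.09693     0.51696]
  [   0.52504     1.29241     0.22617]
  [   0.74313     0.29079     1.55089]
The output multiplier for sector j is the column-j sum of the Leontief inverse (I − A)⁻¹ = adj(I−A) / det(I−A).
Column T of adj(I−A): (0.0300, 0.4000, 0.0900); det(I−A) = 0.3095.
m_T = (0.0300 + 0.4000 + 0.0900) / 0.3095 = 0.52 / 0.3095 ≈ 1.6801.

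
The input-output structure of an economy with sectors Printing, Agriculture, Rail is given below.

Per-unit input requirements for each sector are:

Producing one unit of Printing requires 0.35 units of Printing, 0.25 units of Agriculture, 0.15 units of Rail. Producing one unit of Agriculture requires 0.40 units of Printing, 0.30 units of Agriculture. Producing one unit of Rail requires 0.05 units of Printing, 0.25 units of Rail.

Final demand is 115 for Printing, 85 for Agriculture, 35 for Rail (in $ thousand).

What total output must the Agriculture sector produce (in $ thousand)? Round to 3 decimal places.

I − A =
  [   0.65    -0.40    -0.05]
  [  -0.25     0.70     0.00]
  [  -0.15     0.00     0.75]
Cofactors of I−A, C_ij = (−1)^(i+j)·(minor ij) (rows/columns in the sector order above):
  C_11 = (0.70)(0.75) − (0.00)(0.00) = 0.5250
  C_12 = −[(-0.25)(0.75) − (0.00)(-0.15)] = 0.1875
  C_13 = (-0.25)(0.00) − (0.70)(-0.15) = 0.1050
  C_21 = −[(-0.40)(0.75) − (-0.05)(0.00)] = 0.3000
  C_22 = (0.65)(0.75) − (-0.05)(-0.15) = 0.4800
  C_23 = −[(0.65)(0.00) − (-0.40)(-0.15)] = 0.0600
  C_31 = (-0.40)(0.00) − (-0.05)(0.70) = 0.0350
  C_32 = −[(0.65)(0.00) − (-0.05)(-0.25)] = 0.0125
  C_33 = (0.65)(0.70) − (-0.40)(-0.25) = 0.3550
det(I−A) = Σ_j (I−A)_1j·C_1j = (0.65)(0.5250) + (-0.40)(0.1875) + (-0.05)(0.1050) = 0.2610
adj(I−A) = Cᵀ =
  [ 0.5250   0.3000   0.0350]
  [ 0.1875   0.4800   0.0125]
  [ 0.1050   0.0600   0.3550]
(I − A)⁻¹ = adj(I−A) / det(I−A) ≈
  [   2.0115     1.1494     0.1341]
  [   0.7184     1.8391     0.0479]
  [   0.4023     0.2299     1.3602]
x = (I − A)⁻¹ d = adj(I−A)·d / det(I−A), with det(I−A) = 0.2610:
  x_1 = (0.5250·115 + 0.3000·85 + 0.0350·35) / 0.2610 = 87.10 / 0.2610 ≈ 333.716
  x_2 = (0.1875·115 + 0.4800·85 + 0.0125·35) / 0.2610 = 62.80 / 0.2610 ≈ 240.613
  x_3 = (0.1050·115 + 0.0600·85 + 0.3550·35) / 0.2610 = 29.60 / 0.2610 ≈ 113.410

x_2 = 240.613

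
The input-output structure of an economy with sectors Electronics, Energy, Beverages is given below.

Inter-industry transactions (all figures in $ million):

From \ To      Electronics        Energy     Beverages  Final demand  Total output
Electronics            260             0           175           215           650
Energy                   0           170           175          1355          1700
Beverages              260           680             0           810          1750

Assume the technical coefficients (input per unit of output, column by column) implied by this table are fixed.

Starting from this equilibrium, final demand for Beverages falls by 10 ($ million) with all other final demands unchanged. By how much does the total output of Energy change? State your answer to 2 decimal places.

Technical coefficients a_ij = z_ij / X_j:
  a_11 = 260/650 = 0.40, a_21 = 0/650 = 0.00, a_31 = 260/650 = 0.40
  a_12 = 0/1700 = 0.00, a_22 = 170/1700 = 0.10, a_32 = 680/1700 = 0.40
  a_13 = 175/1750 = 0.10, a_23 = 175/1750 = 0.10, a_33 = 0/1750 = 0.00
I − A =
  [   0.60     0.00    -0.10]
  [   0.00     0.90    -0.10]
  [  -0.40    -0.40     1.00]
Cofactors of I−A, C_ij = (−1)^(i+j)·(minor ij) (rows/columns in the sector order above):
  C_11 = (0.90)(1.00) − (-0.10)(-0.40) = 0.8600
  C_12 = −[(0.00)(1.00) − (-0.10)(-0.40)] = 0.0400
  C_13 = (0.00)(-0.40) − (0.90)(-0.40) = 0.3600
  C_21 = −[(0.00)(1.00) − (-0.10)(-0.40)] = 0.0400
  C_22 = (0.60)(1.00) − (-0.10)(-0.40) = 0.5600
  C_23 = −[(0.60)(-0.40) − (0.00)(-0.40)] = 0.2400
  C_31 = (0.00)(-0.10) − (-0.10)(0.90) = 0.0900
  C_32 = −[(0.60)(-0.10) − (-0.10)(0.00)] = 0.0600
  C_33 = (0.60)(0.90) − (0.00)(0.00) = 0.5400
det(I−A) = Σ_j (I−A)_1j·C_1j = (0.60)(0.8600) + (0.00)(0.0400) + (-0.10)(0.3600) = 0.4800
adj(I−A) = Cᵀ =
  [ 0.8600   0.0400   0.0900]
  [ 0.0400   0.5600   0.0600]
  [ 0.3600   0.2400   0.5400]
(I − A)⁻¹ = adj(I−A) / det(I−A) ≈
  [   1.7917     0.0833     0.1875]
  [   0.0833     1.1667     0.1250]
  [   0.7500     0.5000     1.1250]
Δx = (I − A)⁻¹ Δd with Δd having -10 in the Beverages component and 0 elsewhere.
So Δx_2 = L_23 · (-10), where L_23 = adj(I−A)_23 / det(I−A) = 0.0600 / 0.4800.
Δx_2 = 0.0600 × (-10) / 0.4800 = -0.60 / 0.4800 = -1.25.

Δx_2 = -1.25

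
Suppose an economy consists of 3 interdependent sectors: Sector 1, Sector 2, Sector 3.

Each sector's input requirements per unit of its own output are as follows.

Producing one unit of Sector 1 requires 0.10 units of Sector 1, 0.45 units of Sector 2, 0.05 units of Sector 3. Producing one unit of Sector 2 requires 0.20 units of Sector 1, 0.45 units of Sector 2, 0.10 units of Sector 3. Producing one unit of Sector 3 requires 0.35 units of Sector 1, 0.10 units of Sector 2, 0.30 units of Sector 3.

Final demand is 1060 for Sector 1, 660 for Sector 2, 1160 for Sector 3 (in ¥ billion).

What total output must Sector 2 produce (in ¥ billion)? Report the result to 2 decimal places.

I − A =
  [   0.90    -0.20    -0.35]
  [  -0.45     0.55    -0.10]
  [  -0.05    -0.10     0.70]
Cofactors of I−A, C_ij = (−1)^(i+j)·(minor ij) (rows/columns in the sector order above):
  C_11 = (0.55)(0.70) − (-0.10)(-0.10) = 0.3750
  C_12 = −[(-0.45)(0.70) − (-0.10)(-0.05)] = 0.3200
  C_13 = (-0.45)(-0.10) − (0.55)(-0.05) = 0.0725
  C_21 = −[(-0.20)(0.70) − (-0.35)(-0.10)] = 0.1750
  C_22 = (0.90)(0.70) − (-0.35)(-0.05) = 0.6125
  C_23 = −[(0.90)(-0.10) − (-0.20)(-0.05)] = 0.1000
  C_31 = (-0.20)(-0.10) − (-0.35)(0.55) = 0.2125
  C_32 = −[(0.90)(-0.10) − (-0.35)(-0.45)] = 0.2475
  C_33 = (0.90)(0.55) − (-0.20)(-0.45) = 0.4050
det(I−A) = Σ_j (I−A)_1j·C_1j = (0.90)(0.3750) + (-0.20)(0.3200) + (-0.35)(0.0725) = 0.248125
adj(I−A) = Cᵀ =
  [ 0.3750   0.1750   0.2125]
  [ 0.3200   0.6125   0.2475]
  [ 0.0725   0.1000   0.4050]
(I − A)⁻¹ = adj(I−A) / det(I−A) ≈
  [   1.5113     0.7053     0.8564]
  [   1.2897     2.4685     0.9975]
  [   0.2922     0.4030     1.6322]
x = (I − A)⁻¹ d = adj(I−A)·d / det(I−A), with det(I−A) = 0.248125:
  x_1 = (0.3750·1060 + 0.1750·660 + 0.2125·1160) / 0.248125 = 759.50 / 0.248125 ≈ 3060.96
  x_2 = (0.3200·1060 + 0.6125·660 + 0.2475·1160) / 0.248125 = 1030.55 / 0.248125 ≈ 4153.35
  x_3 = (0.0725·1060 + 0.1000·660 + 0.4050·1160) / 0.248125 = 612.65 / 0.248125 ≈ 2469.12

x_2 = 4153.35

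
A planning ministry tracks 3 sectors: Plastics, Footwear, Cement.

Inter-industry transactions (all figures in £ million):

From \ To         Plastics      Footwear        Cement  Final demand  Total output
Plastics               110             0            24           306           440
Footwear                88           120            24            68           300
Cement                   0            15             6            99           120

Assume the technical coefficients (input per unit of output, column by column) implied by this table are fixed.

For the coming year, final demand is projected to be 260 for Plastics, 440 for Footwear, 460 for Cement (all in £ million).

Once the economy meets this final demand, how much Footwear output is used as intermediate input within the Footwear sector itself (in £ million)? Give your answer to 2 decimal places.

Technical coefficients a_ij = z_ij / X_j:
  a_11 = 110/440 = 0.25, a_21 = 88/440 = 0.20, a_31 = 0/440 = 0.00
  a_12 = 0/300 = 0.00, a_22 = 120/300 = 0.40, a_32 = 15/300 = 0.05
  a_13 = 24/120 = 0.20, a_23 = 24/120 = 0.20, a_33 = 6/120 = 0.05
I − A =
  [   0.75     0.00    -0.20]
  [  -0.20     0.60    -0.20]
  [   0.00    -0.05     0.95]
Cofactors of I−A, C_ij = (−1)^(i+j)·(minor ij) (rows/columns in the sector order above):
  C_11 = (0.60)(0.95) − (-0.20)(-0.05) = 0.5600
  C_12 = −[(-0.20)(0.95) − (-0.20)(0.00)] = 0.1900
  C_13 = (-0.20)(-0.05) − (0.60)(0.00) = 0.0100
  C_21 = −[(0.00)(0.95) − (-0.20)(-0.05)] = 0.0100
  C_22 = (0.75)(0.95) − (-0.20)(0.00) = 0.7125
  C_23 = −[(0.75)(-0.05) − (0.00)(0.00)] = 0.0375
  C_31 = (0.00)(-0.20) − (-0.20)(0.60) = 0.1200
  C_32 = −[(0.75)(-0.20) − (-0.20)(-0.20)] = 0.1900
  C_33 = (0.75)(0.60) − (0.00)(-0.20) = 0.4500
det(I−A) = Σ_j (I−A)_1j·C_1j = (0.75)(0.5600) + (0.00)(0.1900) + (-0.20)(0.0100) = 0.4180
adj(I−A) = Cᵀ =
  [ 0.5600   0.0100   0.1200]
  [ 0.1900   0.7125   0.1900]
  [ 0.0100   0.0375   0.4500]
(I − A)⁻¹ = adj(I−A) / det(I−A) ≈
  [   1.3397     0.0239     0.2871]
  [   0.4545     1.7045     0.4545]
  [   0.0239     0.0897     1.0766]
First solve x = (I − A)⁻¹ d = adj(I−A)·d / det(I−A); in particular x_2 = (0.1900·260 + 0.7125·440 + 0.1900·460) / 0.4180 = 450.30 / 0.4180 ≈ 1077.2727.
Intermediate flow from 2 to 2: z_22 = a_22 · x_2 = 0.40 × 450.30 / 0.4180 = 180.12 / 0.4180 ≈ 430.91.

z_22 = 430.91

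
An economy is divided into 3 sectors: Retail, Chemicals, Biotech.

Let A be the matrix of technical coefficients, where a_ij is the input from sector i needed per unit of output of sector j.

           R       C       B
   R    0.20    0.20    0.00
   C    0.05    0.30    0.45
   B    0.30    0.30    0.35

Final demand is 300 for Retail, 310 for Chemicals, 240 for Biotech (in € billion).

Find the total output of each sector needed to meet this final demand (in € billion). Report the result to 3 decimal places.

I − A =
  [   0.80    -0.20     0.00]
  [  -0.05     0.70    -0.45]
  [  -0.30    -0.30     0.65]
Cofactors of I−A, C_ij = (−1)^(i+j)·(minor ij) (rows/columns in the sector order above):
  C_11 = (0.70)(0.65) − (-0.45)(-0.30) = 0.3200
  C_12 = −[(-0.05)(0.65) − (-0.45)(-0.30)] = 0.1675
  C_13 = (-0.05)(-0.30) − (0.70)(-0.30) = 0.2250
  C_21 = −[(-0.20)(0.65) − (0.00)(-0.30)] = 0.1300
  C_22 = (0.80)(0.65) − (0.00)(-0.30) = 0.5200
  C_23 = −[(0.80)(-0.30) − (-0.20)(-0.30)] = 0.3000
  C_31 = (-0.20)(-0.45) − (0.00)(0.70) = 0.0900
  C_32 = −[(0.80)(-0.45) − (0.00)(-0.05)] = 0.3600
  C_33 = (0.80)(0.70) − (-0.20)(-0.05) = 0.5500
det(I−A) = Σ_j (I−A)_1j·C_1j = (0.80)(0.3200) + (-0.20)(0.1675) + (0.00)(0.2250) = 0.2225
adj(I−A) = Cᵀ =
  [ 0.3200   0.1300   0.0900]
  [ 0.1675   0.5200   0.3600]
  [ 0.2250   0.3000   0.5500]
(I − A)⁻¹ = adj(I−A) / det(I−A) ≈
  [   1.4382     0.5843     0.4045]
  [   0.7528     2.3371     1.6180]
  [   1.0112     1.3483     2.4719]
x = (I − A)⁻¹ d = adj(I−A)·d / det(I−A), with det(I−A) = 0.2225:
  x_R = (0.3200·300 + 0.1300·310 + 0.0900·240) / 0.2225 = 157.90 / 0.2225 ≈ 709.663
  x_C = (0.1675·300 + 0.5200·310 + 0.3600·240) / 0.2225 = 297.85 / 0.2225 ≈ 1338.652
  x_B = (0.2250·300 + 0.3000·310 + 0.5500·240) / 0.2225 = 292.50 / 0.2225 ≈ 1314.607

x_R = 709.663, x_C = 1338.652, x_B = 1314.607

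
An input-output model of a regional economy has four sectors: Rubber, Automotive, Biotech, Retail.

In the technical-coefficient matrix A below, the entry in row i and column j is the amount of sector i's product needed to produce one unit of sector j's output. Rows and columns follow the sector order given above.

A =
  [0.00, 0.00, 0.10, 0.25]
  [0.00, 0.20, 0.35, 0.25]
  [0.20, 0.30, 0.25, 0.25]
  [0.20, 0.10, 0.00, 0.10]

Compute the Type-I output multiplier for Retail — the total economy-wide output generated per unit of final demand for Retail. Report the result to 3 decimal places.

I − A =
  [   1.00     0.00    -0.10    -0.25]
  [   0.00     0.80    -0.35    -0.25]
  [  -0.20    -0.30     0.75    -0.25]
  [  -0.20    -0.10     0.00     0.90]
Compute the cofactors C_ij = (−1)^(i+j)·(3×3 minor ij) of I−A; the adjugate is their transpose:
adj(I−A) = Cᵀ =
  [ 0.41800   0.04825   0.07825   0.15125]
  [ 0.11800   0.61450   0.30250   0.28750]
  [ 0.19400   0.28500   0.65500   0.31500]
  [ 0.10600   0.07900   0.05100   0.47900]
det(I−A) = Σ_j (I−A)_1j·C_1j = (1.00)(0.41800) + (0.00)(0.11800) + (-0.10)(0.19400) + (-0.25)(0.10600) = 0.3721
(I − A)⁻¹ = adj(I−A) / det(I−A) ≈
  [   1.1234     0.1297     0.2103     0.4065]
  [   0.3171     1.6514     0.8130     0.7726]
  [   0.5214     0.7659     1.7603     0.8465]
  [   0.2849     0.2123     0.1371     1.2873]
The output multiplier for sector j is the column-j sum of the Leontief inverse (I − A)⁻¹ = adj(I−A) / det(I−A).
Column 4 of adj(I−A): (0.15125, 0.28750, 0.31500, 0.47900); det(I−A) = 0.3721.
m_4 = (0.15125 + 0.28750 + 0.31500 + 0.47900) / 0.3721 = 1.23275 / 0.3721 ≈ 3.313.

m_4 = 3.313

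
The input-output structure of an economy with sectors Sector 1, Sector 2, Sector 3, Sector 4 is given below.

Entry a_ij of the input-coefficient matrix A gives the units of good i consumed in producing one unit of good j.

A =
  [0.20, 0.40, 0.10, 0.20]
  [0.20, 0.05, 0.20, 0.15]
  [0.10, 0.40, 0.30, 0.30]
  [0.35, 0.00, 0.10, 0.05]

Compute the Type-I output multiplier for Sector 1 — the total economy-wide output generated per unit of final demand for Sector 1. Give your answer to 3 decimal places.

m_1 = 4.721

I − A =
  [   0.80    -0.40    -0.10    -0.20]
  [  -0.20     0.95    -0.20    -0.15]
  [  -0.10    -0.40     0.70    -0.30]
  [  -0.35     0.00    -0.10     0.95]
Compute the cofactors C_ij = (−1)^(i+j)·(3×3 minor ij) of I−A; the adjugate is their transpose:
adj(I−A) = Cᵀ =
  [ 0.52125   0.30000   0.19125   0.21750]
  [ 0.20525   0.43700   0.17825   0.16850]
  [ 0.28700   0.35600   0.55850   0.29300]
  [ 0.22225   0.14800   0.12925   0.38650]
det(I−A) = Σ_j (I−A)_1j·C_1j = (0.80)(0.52125) + (-0.40)(0.20525) + (-0.10)(0.28700) + (-0.20)(0.22225) = 0.26175
(I − A)⁻¹ = adj(I−A) / det(I−A) ≈
  [   1.9914     1.1461     0.7307     0.8309]
  [   0.7841     1.6695     0.6810     0.6437]
  [   1.0965     1.3601     2.1337     1.1194]
  [   0.8491     0.5654     0.4938     1.4766]
The output multiplier for sector j is the column-j sum of the Leontief inverse (I − A)⁻¹ = adj(I−A) / det(I−A).
Column 1 of adj(I−A): (0.52125, 0.20525, 0.28700, 0.22225); det(I−A) = 0.26175.
m_1 = (0.52125 + 0.20525 + 0.28700 + 0.22225) / 0.26175 = 1.23575 / 0.26175 ≈ 4.721.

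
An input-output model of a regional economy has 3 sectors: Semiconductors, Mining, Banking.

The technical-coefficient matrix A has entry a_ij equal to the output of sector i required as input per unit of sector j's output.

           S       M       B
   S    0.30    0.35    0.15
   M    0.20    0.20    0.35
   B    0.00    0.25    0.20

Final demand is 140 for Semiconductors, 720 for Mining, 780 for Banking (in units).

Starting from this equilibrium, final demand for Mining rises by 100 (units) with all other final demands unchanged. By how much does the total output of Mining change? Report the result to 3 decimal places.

Δx_M = 173.241

I − A =
  [   0.70    -0.35    -0.15]
  [  -0.20     0.80    -0.35]
  [   0.00    -0.25     0.80]
Cofactors of I−A, C_ij = (−1)^(i+j)·(minor ij) (rows/columns in the sector order above):
  C_11 = (0.80)(0.80) − (-0.35)(-0.25) = 0.5525
  C_12 = −[(-0.20)(0.80) − (-0.35)(0.00)] = 0.1600
  C_13 = (-0.20)(-0.25) − (0.80)(0.00) = 0.0500
  C_21 = −[(-0.35)(0.80) − (-0.15)(-0.25)] = 0.3175
  C_22 = (0.70)(0.80) − (-0.15)(0.00) = 0.5600
  C_23 = −[(0.70)(-0.25) − (-0.35)(0.00)] = 0.1750
  C_31 = (-0.35)(-0.35) − (-0.15)(0.80) = 0.2425
  C_32 = −[(0.70)(-0.35) − (-0.15)(-0.20)] = 0.2750
  C_33 = (0.70)(0.80) − (-0.35)(-0.20) = 0.4900
det(I−A) = Σ_j (I−A)_1j·C_1j = (0.70)(0.5525) + (-0.35)(0.1600) + (-0.15)(0.0500) = 0.32325
adj(I−A) = Cᵀ =
  [ 0.5525   0.3175   0.2425]
  [ 0.1600   0.5600   0.2750]
  [ 0.0500   0.1750   0.4900]
(I − A)⁻¹ = adj(I−A) / det(I−A) ≈
  [   1.7092     0.9822     0.7502]
  [   0.4950     1.7324     0.8507]
  [   0.1547     0.5414     1.5159]
Δx = (I − A)⁻¹ Δd with Δd having +100 in the Mining component and 0 elsewhere.
So Δx_M = L_MM · (+100), where L_MM = adj(I−A)_MM / det(I−A) = 0.5600 / 0.32325.
Δx_M = 0.5600 × (+100) / 0.32325 = 56.00 / 0.32325 ≈ 173.241.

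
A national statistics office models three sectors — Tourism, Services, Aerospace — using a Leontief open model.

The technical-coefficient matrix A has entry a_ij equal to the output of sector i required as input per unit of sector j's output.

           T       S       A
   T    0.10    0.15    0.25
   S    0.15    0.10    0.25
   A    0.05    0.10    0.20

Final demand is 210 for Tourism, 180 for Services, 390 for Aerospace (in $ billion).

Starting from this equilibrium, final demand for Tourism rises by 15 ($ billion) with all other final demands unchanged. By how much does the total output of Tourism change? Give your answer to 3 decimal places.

Δx_T = 17.651

I − A =
  [   0.90    -0.15    -0.25]
  [  -0.15     0.90    -0.25]
  [  -0.05    -0.10     0.80]
Cofactors of I−A, C_ij = (−1)^(i+j)·(minor ij) (rows/columns in the sector order above):
  C_11 = (0.90)(0.80) − (-0.25)(-0.10) = 0.6950
  C_12 = −[(-0.15)(0.80) − (-0.25)(-0.05)] = 0.1325
  C_13 = (-0.15)(-0.10) − (0.90)(-0.05) = 0.0600
  C_21 = −[(-0.15)(0.80) − (-0.25)(-0.10)] = 0.1450
  C_22 = (0.90)(0.80) − (-0.25)(-0.05) = 0.7075
  C_23 = −[(0.90)(-0.10) − (-0.15)(-0.05)] = 0.0975
  C_31 = (-0.15)(-0.25) − (-0.25)(0.90) = 0.2625
  C_32 = −[(0.90)(-0.25) − (-0.25)(-0.15)] = 0.2625
  C_33 = (0.90)(0.90) − (-0.15)(-0.15) = 0.7875
det(I−A) = Σ_j (I−A)_1j·C_1j = (0.90)(0.6950) + (-0.15)(0.1325) + (-0.25)(0.0600) = 0.590625
adj(I−A) = Cᵀ =
  [ 0.6950   0.1450   0.2625]
  [ 0.1325   0.7075   0.2625]
  [ 0.0600   0.0975   0.7875]
(I − A)⁻¹ = adj(I−A) / det(I−A) ≈
  [   1.1767     0.2455     0.4444]
  [   0.2243     1.1979     0.4444]
  [   0.1016     0.1651     1.3333]
Δx = (I − A)⁻¹ Δd with Δd having +15 in the Tourism component and 0 elsewhere.
So Δx_T = L_TT · (+15), where L_TT = adj(I−A)_TT / det(I−A) = 0.6950 / 0.590625.
Δx_T = 0.6950 × (+15) / 0.590625 = 10.425 / 0.590625 ≈ 17.651.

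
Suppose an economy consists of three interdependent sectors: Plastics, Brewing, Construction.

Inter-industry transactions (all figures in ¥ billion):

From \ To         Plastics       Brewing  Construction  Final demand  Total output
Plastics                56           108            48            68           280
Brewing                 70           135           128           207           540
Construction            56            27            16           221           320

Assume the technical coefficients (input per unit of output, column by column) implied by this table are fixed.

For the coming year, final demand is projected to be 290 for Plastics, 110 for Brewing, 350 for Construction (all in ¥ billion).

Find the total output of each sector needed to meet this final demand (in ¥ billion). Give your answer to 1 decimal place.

x_P = 622.0, x_B = 638.2, x_C = 533.0

Technical coefficients a_ij = z_ij / X_j:
  a_PP = 56/280 = 0.20, a_BP = 70/280 = 0.25, a_CP = 56/280 = 0.20
  a_PB = 108/540 = 0.20, a_BB = 135/540 = 0.25, a_CB = 27/540 = 0.05
  a_PC = 48/320 = 0.15, a_BC = 128/320 = 0.40, a_CC = 16/320 = 0.05
I − A =
  [   0.80    -0.20    -0.15]
  [  -0.25     0.75    -0.40]
  [  -0.20    -0.05     0.95]
Cofactors of I−A, C_ij = (−1)^(i+j)·(minor ij) (rows/columns in the sector order above):
  C_11 = (0.75)(0.95) − (-0.40)(-0.05) = 0.6925
  C_12 = −[(-0.25)(0.95) − (-0.40)(-0.20)] = 0.3175
  C_13 = (-0.25)(-0.05) − (0.75)(-0.20) = 0.1625
  C_21 = −[(-0.20)(0.95) − (-0.15)(-0.05)] = 0.1975
  C_22 = (0.80)(0.95) − (-0.15)(-0.20) = 0.7300
  C_23 = −[(0.80)(-0.05) − (-0.20)(-0.20)] = 0.0800
  C_31 = (-0.20)(-0.40) − (-0.15)(0.75) = 0.1925
  C_32 = −[(0.80)(-0.40) − (-0.15)(-0.25)] = 0.3575
  C_33 = (0.80)(0.75) − (-0.20)(-0.25) = 0.5500
det(I−A) = Σ_j (I−A)_1j·C_1j = (0.80)(0.6925) + (-0.20)(0.3175) + (-0.15)(0.1625) = 0.466125
adj(I−A) = Cᵀ =
  [ 0.6925   0.1975   0.1925]
  [ 0.3175   0.7300   0.3575]
  [ 0.1625   0.0800   0.5500]
(I − A)⁻¹ = adj(I−A) / det(I−A) ≈
  [   1.4857     0.4237     0.4130]
  [   0.6811     1.5661     0.7670]
  [   0.3486     0.1716     1.1799]
x = (I − A)⁻¹ d = adj(I−A)·d / det(I−A), with det(I−A) = 0.466125:
  x_P = (0.6925·290 + 0.1975·110 + 0.1925·350) / 0.466125 = 289.925 / 0.466125 ≈ 622.0
  x_B = (0.3175·290 + 0.7300·110 + 0.3575·350) / 0.466125 = 297.50 / 0.466125 ≈ 638.2
  x_C = (0.1625·290 + 0.0800·110 + 0.5500·350) / 0.466125 = 248.425 / 0.466125 ≈ 533.0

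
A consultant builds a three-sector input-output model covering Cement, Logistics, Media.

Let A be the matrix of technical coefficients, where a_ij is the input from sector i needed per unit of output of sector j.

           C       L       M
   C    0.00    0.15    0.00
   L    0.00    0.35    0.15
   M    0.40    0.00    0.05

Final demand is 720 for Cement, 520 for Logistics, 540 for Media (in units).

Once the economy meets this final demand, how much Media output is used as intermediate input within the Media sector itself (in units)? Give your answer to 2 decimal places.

z_MM = 46.79

I − A =
  [   1.00    -0.15     0.00]
  [   0.00     0.65    -0.15]
  [  -0.40     0.00     0.95]
Cofactors of I−A, C_ij = (−1)^(i+j)·(minor ij) (rows/columns in the sector order above):
  C_11 = (0.65)(0.95) − (-0.15)(0.00) = 0.6175
  C_12 = −[(0.00)(0.95) − (-0.15)(-0.40)] = 0.0600
  C_13 = (0.00)(0.00) − (0.65)(-0.40) = 0.2600
  C_21 = −[(-0.15)(0.95) − (0.00)(0.00)] = 0.1425
  C_22 = (1.00)(0.95) − (0.00)(-0.40) = 0.9500
  C_23 = −[(1.00)(0.00) − (-0.15)(-0.40)] = 0.0600
  C_31 = (-0.15)(-0.15) − (0.00)(0.65) = 0.0225
  C_32 = −[(1.00)(-0.15) − (0.00)(0.00)] = 0.1500
  C_33 = (1.00)(0.65) − (-0.15)(0.00) = 0.6500
det(I−A) = Σ_j (I−A)_1j·C_1j = (1.00)(0.6175) + (-0.15)(0.0600) + (0.00)(0.2600) = 0.6085
adj(I−A) = Cᵀ =
  [ 0.6175   0.1425   0.0225]
  [ 0.0600   0.9500   0.1500]
  [ 0.2600   0.0600   0.6500]
(I − A)⁻¹ = adj(I−A) / det(I−A) ≈
  [   1.0148     0.2342     0.0370]
  [   0.0986     1.5612     0.2465]
  [   0.4273     0.0986     1.0682]
First solve x = (I − A)⁻¹ d = adj(I−A)·d / det(I−A); in particular x_M = (0.2600·720 + 0.0600·520 + 0.6500·540) / 0.6085 = 569.40 / 0.6085 ≈ 935.7436.
Intermediate flow from M to M: z_MM = a_MM · x_M = 0.05 × 569.40 / 0.6085 = 28.47 / 0.6085 ≈ 46.79.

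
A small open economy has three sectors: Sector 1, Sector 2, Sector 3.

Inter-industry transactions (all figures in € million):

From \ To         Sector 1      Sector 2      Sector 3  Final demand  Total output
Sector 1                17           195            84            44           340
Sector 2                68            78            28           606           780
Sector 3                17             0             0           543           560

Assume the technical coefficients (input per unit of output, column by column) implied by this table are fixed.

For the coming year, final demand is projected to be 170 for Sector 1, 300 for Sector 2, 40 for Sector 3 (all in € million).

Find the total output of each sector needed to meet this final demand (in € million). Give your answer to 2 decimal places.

x_1 = 293.25, x_2 = 401.54, x_3 = 54.66

Technical coefficients a_ij = z_ij / X_j:
  a_11 = 17/340 = 0.05, a_21 = 68/340 = 0.20, a_31 = 17/340 = 0.05
  a_12 = 195/780 = 0.25, a_22 = 78/780 = 0.10, a_32 = 0/780 = 0.00
  a_13 = 84/560 = 0.15, a_23 = 28/560 = 0.05, a_33 = 0/560 = 0.00
I − A =
  [   0.95    -0.25    -0.15]
  [  -0.20     0.90    -0.05]
  [  -0.05     0.00     1.00]
Cofactors of I−A, C_ij = (−1)^(i+j)·(minor ij) (rows/columns in the sector order above):
  C_11 = (0.90)(1.00) − (-0.05)(0.00) = 0.9000
  C_12 = −[(-0.20)(1.00) − (-0.05)(-0.05)] = 0.2025
  C_13 = (-0.20)(0.00) − (0.90)(-0.05) = 0.0450
  C_21 = −[(-0.25)(1.00) − (-0.15)(0.00)] = 0.2500
  C_22 = (0.95)(1.00) − (-0.15)(-0.05) = 0.9425
  C_23 = −[(0.95)(0.00) − (-0.25)(-0.05)] = 0.0125
  C_31 = (-0.25)(-0.05) − (-0.15)(0.90) = 0.1475
  C_32 = −[(0.95)(-0.05) − (-0.15)(-0.20)] = 0.0775
  C_33 = (0.95)(0.90) − (-0.25)(-0.20) = 0.8050
det(I−A) = Σ_j (I−A)_1j·C_1j = (0.95)(0.9000) + (-0.25)(0.2025) + (-0.15)(0.0450) = 0.797625
adj(I−A) = Cᵀ =
  [ 0.9000   0.2500   0.1475]
  [ 0.2025   0.9425   0.0775]
  [ 0.0450   0.0125   0.8050]
(I − A)⁻¹ = adj(I−A) / det(I−A) ≈
  [   1.1283     0.3134     0.1849]
  [   0.2539     1.1816     0.0972]
  [   0.0564     0.0157     1.0092]
x = (I − A)⁻¹ d = adj(I−A)·d / det(I−A), with det(I−A) = 0.797625:
  x_1 = (0.9000·170 + 0.2500·300 + 0.1475·40) / 0.797625 = 233.90 / 0.797625 ≈ 293.25
  x_2 = (0.2025·170 + 0.9425·300 + 0.0775·40) / 0.797625 = 320.275 / 0.797625 ≈ 401.54
  x_3 = (0.0450·170 + 0.0125·300 + 0.8050·40) / 0.797625 = 43.60 / 0.797625 ≈ 54.66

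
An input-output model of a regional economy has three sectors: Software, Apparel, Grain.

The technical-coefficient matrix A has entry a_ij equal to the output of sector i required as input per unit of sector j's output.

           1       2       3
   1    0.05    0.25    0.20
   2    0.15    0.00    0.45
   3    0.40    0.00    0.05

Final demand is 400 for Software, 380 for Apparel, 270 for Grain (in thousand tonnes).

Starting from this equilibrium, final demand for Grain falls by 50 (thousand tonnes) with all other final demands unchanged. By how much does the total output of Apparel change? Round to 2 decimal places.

I − A =
  [   0.95    -0.25    -0.20]
  [  -0.15     1.00    -0.45]
  [  -0.40     0.00     0.95]
Cofactors of I−A, C_ij = (−1)^(i+j)·(minor ij) (rows/columns in the sector order above):
  C_11 = (1.00)(0.95) − (-0.45)(0.00) = 0.9500
  C_12 = −[(-0.15)(0.95) − (-0.45)(-0.40)] = 0.3225
  C_13 = (-0.15)(0.00) − (1.00)(-0.40) = 0.4000
  C_21 = −[(-0.25)(0.95) − (-0.20)(0.00)] = 0.2375
  C_22 = (0.95)(0.95) − (-0.20)(-0.40) = 0.8225
  C_23 = −[(0.95)(0.00) − (-0.25)(-0.40)] = 0.1000
  C_31 = (-0.25)(-0.45) − (-0.20)(1.00) = 0.3125
  C_32 = −[(0.95)(-0.45) − (-0.20)(-0.15)] = 0.4575
  C_33 = (0.95)(1.00) − (-0.25)(-0.15) = 0.9125
det(I−A) = Σ_j (I−A)_1j·C_1j = (0.95)(0.9500) + (-0.25)(0.3225) + (-0.20)(0.4000) = 0.741875
adj(I−A) = Cᵀ =
  [ 0.9500   0.2375   0.3125]
  [ 0.3225   0.8225   0.4575]
  [ 0.4000   0.1000   0.9125]
(I − A)⁻¹ = adj(I−A) / det(I−A) ≈
  [   1.2805     0.3201     0.4212]
  [   0.4347     1.1087     0.6167]
  [   0.5392     0.1348     1.2300]
Δx = (I − A)⁻¹ Δd with Δd having -50 in the Grain component and 0 elsewhere.
So Δx_2 = L_23 · (-50), where L_23 = adj(I−A)_23 / det(I−A) = 0.4575 / 0.741875.
Δx_2 = 0.4575 × (-50) / 0.741875 = -22.875 / 0.741875 ≈ -30.83.

Δx_2 = -30.83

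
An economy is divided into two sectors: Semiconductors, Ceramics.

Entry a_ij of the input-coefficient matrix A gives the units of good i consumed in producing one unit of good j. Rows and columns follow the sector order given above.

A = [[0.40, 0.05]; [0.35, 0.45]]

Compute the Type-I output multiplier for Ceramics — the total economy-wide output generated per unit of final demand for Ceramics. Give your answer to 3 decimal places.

I − A =
  [   0.60    -0.05]
  [  -0.35     0.55]
det(I−A) = (0.60)(0.55) − (-0.05)(-0.35) = 0.3125
adj(I−A) = [[0.55, 0.05], [0.35, 0.60]]
(I − A)⁻¹ = adj(I−A) / det(I−A) ≈
  [   1.7600     0.1600]
  [   1.1200     1.9200]
The output multiplier for sector j is the column-j sum of the Leontief inverse (I − A)⁻¹ = adj(I−A) / det(I−A).
Column C of adj(I−A): (0.05, 0.60); det(I−A) = 0.3125.
m_C = (0.05 + 0.60) / 0.3125 = 0.65 / 0.3125 = 2.080.

m_C = 2.080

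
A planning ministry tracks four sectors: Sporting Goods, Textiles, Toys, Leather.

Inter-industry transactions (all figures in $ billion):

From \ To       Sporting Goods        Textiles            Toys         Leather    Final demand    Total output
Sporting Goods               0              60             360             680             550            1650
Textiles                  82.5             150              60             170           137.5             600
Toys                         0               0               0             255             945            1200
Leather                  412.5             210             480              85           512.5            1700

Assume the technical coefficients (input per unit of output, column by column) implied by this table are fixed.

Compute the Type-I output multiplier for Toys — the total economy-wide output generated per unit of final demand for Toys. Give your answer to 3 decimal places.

m_3 = 2.667

Technical coefficients a_ij = z_ij / X_j:
  a_11 = 0/1650 = 0.00, a_21 = 82.5/1650 = 0.05, a_31 = 0/1650 = 0.00, a_41 = 412.5/1650 = 0.25
  a_12 = 60/600 = 0.10, a_22 = 150/600 = 0.25, a_32 = 0/600 = 0.00, a_42 = 210/600 = 0.35
  a_13 = 360/1200 = 0.30, a_23 = 60/1200 = 0.05, a_33 = 0/1200 = 0.00, a_43 = 480/1200 = 0.40
  a_14 = 680/1700 = 0.40, a_24 = 170/1700 = 0.10, a_34 = 255/1700 = 0.15, a_44 = 85/1700 = 0.05
I − A =
  [   1.00    -0.10    -0.30    -0.40]
  [  -0.05     0.75    -0.05    -0.10]
  [   0.00     0.00     1.00    -0.15]
  [  -0.25    -0.35    -0.40     0.95]
Compute the cofactors C_ij = (−1)^(i+j)·(3×3 minor ij) of I−A; the adjugate is their transpose:
adj(I−A) = Cᵀ =
  [ 0.629875   0.244750   0.339000   0.344500]
  [ 0.071375   0.778750   0.112250   0.129750]
  [ 0.030750   0.056250   0.588250   0.111750]
  [ 0.205000   0.375000   0.378250   0.745000]
det(I−A) = Σ_j (I−A)_1j·C_1j = (1.00)(0.629875) + (-0.10)(0.071375) + (-0.30)(0.030750) + (-0.40)(0.205000) = 0.5315125
(I − A)⁻¹ = adj(I−A) / det(I−A) ≈
  [   1.1851     0.4605     0.6378     0.6482]
  [   0.1343     1.4652     0.2112     0.2441]
  [   0.0579     0.1058     1.1067     0.2102]
  [   0.3857     0.7055     0.7116     1.4017]
The output multiplier for sector j is the column-j sum of the Leontief inverse (I − A)⁻¹ = adj(I−A) / det(I−A).
Column 3 of adj(I−A): (0.339000, 0.112250, 0.588250, 0.378250); det(I−A) = 0.5315125.
m_3 = (0.339000 + 0.112250 + 0.588250 + 0.378250) / 0.5315125 = 1.41775 / 0.5315125 ≈ 2.667.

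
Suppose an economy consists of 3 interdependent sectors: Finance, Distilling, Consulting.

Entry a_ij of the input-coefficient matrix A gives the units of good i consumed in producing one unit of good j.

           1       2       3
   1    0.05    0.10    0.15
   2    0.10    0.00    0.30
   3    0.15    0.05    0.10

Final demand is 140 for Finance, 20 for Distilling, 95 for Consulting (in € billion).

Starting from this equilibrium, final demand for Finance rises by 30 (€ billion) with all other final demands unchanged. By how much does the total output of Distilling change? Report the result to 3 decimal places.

Δx_2 = 5.037

I − A =
  [   0.95    -0.10    -0.15]
  [  -0.10     1.00    -0.30]
  [  -0.15    -0.05     0.90]
Cofactors of I−A, C_ij = (−1)^(i+j)·(minor ij) (rows/columns in the sector order above):
  C_11 = (1.00)(0.90) − (-0.30)(-0.05) = 0.8850
  C_12 = −[(-0.10)(0.90) − (-0.30)(-0.15)] = 0.1350
  C_13 = (-0.10)(-0.05) − (1.00)(-0.15) = 0.1550
  C_21 = −[(-0.10)(0.90) − (-0.15)(-0.05)] = 0.0975
  C_22 = (0.95)(0.90) − (-0.15)(-0.15) = 0.8325
  C_23 = −[(0.95)(-0.05) − (-0.10)(-0.15)] = 0.0625
  C_31 = (-0.10)(-0.30) − (-0.15)(1.00) = 0.1800
  C_32 = −[(0.95)(-0.30) − (-0.15)(-0.10)] = 0.3000
  C_33 = (0.95)(1.00) − (-0.10)(-0.10) = 0.9400
det(I−A) = Σ_j (I−A)_1j·C_1j = (0.95)(0.8850) + (-0.10)(0.1350) + (-0.15)(0.1550) = 0.8040
adj(I−A) = Cᵀ =
  [ 0.8850   0.0975   0.1800]
  [ 0.1350   0.8325   0.3000]
  [ 0.1550   0.0625   0.9400]
(I − A)⁻¹ = adj(I−A) / det(I−A) ≈
  [   1.1007     0.1213     0.2239]
  [   0.1679     1.0354     0.3731]
  [   0.1928     0.0777     1.1692]
Δx = (I − A)⁻¹ Δd with Δd having +30 in the Finance component and 0 elsewhere.
So Δx_2 = L_21 · (+30), where L_21 = adj(I−A)_21 / det(I−A) = 0.1350 / 0.8040.
Δx_2 = 0.1350 × (+30) / 0.8040 = 4.05 / 0.8040 ≈ 5.037.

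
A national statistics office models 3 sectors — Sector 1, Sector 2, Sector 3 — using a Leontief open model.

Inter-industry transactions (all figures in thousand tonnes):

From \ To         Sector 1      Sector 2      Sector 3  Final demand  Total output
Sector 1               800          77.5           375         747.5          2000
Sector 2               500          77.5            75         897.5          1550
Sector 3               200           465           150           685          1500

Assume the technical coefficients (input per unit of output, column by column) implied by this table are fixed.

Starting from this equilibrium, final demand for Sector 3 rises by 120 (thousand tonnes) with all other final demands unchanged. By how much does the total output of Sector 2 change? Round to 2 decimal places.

Δx_2 = 24.67

Technical coefficients a_ij = z_ij / X_j:
  a_11 = 800/2000 = 0.40, a_21 = 500/2000 = 0.25, a_31 = 200/2000 = 0.10
  a_12 = 77.5/1550 = 0.05, a_22 = 77.5/1550 = 0.05, a_32 = 465/1550 = 0.30
  a_13 = 375/1500 = 0.25, a_23 = 75/1500 = 0.05, a_33 = 150/1500 = 0.10
I − A =
  [   0.60    -0.05    -0.25]
  [  -0.25     0.95    -0.05]
  [  -0.10    -0.30     0.90]
Cofactors of I−A, C_ij = (−1)^(i+j)·(minor ij) (rows/columns in the sector order above):
  C_11 = (0.95)(0.90) − (-0.05)(-0.30) = 0.8400
  C_12 = −[(-0.25)(0.90) − (-0.05)(-0.10)] = 0.2300
  C_13 = (-0.25)(-0.30) − (0.95)(-0.10) = 0.1700
  C_21 = −[(-0.05)(0.90) − (-0.25)(-0.30)] = 0.1200
  C_22 = (0.60)(0.90) − (-0.25)(-0.10) = 0.5150
  C_23 = −[(0.60)(-0.30) − (-0.05)(-0.10)] = 0.1850
  C_31 = (-0.05)(-0.05) − (-0.25)(0.95) = 0.2400
  C_32 = −[(0.60)(-0.05) − (-0.25)(-0.25)] = 0.0925
  C_33 = (0.60)(0.95) − (-0.05)(-0.25) = 0.5575
det(I−A) = Σ_j (I−A)_1j·C_1j = (0.60)(0.8400) + (-0.05)(0.2300) + (-0.25)(0.1700) = 0.4500
adj(I−A) = Cᵀ =
  [ 0.8400   0.1200   0.2400]
  [ 0.2300   0.5150   0.0925]
  [ 0.1700   0.1850   0.5575]
(I − A)⁻¹ = adj(I−A) / det(I−A) ≈
  [   1.8667     0.2667     0.5333]
  [   0.5111     1.1444     0.2056]
  [   0.3778     0.4111     1.2389]
Δx = (I − A)⁻¹ Δd with Δd having +120 in the Sector 3 component and 0 elsewhere.
So Δx_2 = L_23 · (+120), where L_23 = adj(I−A)_23 / det(I−A) = 0.0925 / 0.4500.
Δx_2 = 0.0925 × (+120) / 0.4500 = 11.10 / 0.4500 ≈ 24.67.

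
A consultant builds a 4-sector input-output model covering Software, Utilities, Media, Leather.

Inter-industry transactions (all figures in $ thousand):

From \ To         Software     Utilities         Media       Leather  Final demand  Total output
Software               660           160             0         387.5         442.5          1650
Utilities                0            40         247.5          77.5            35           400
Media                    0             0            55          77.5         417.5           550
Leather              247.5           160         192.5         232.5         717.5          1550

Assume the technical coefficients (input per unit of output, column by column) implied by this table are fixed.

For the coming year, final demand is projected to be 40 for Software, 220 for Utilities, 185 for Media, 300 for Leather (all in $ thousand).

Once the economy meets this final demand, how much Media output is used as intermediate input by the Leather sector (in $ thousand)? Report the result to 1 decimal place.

Technical coefficients a_ij = z_ij / X_j:
  a_SS = 660/1650 = 0.40, a_US = 0/1650 = 0.00, a_MS = 0/1650 = 0.00, a_LS = 247.5/1650 = 0.15
  a_SU = 160/400 = 0.40, a_UU = 40/400 = 0.10, a_MU = 0/400 = 0.00, a_LU = 160/400 = 0.40
  a_SM = 0/550 = 0.00, a_UM = 247.5/550 = 0.45, a_MM = 55/550 = 0.10, a_LM = 192.5/550 = 0.35
  a_SL = 387.5/1550 = 0.25, a_UL = 77.5/1550 = 0.05, a_ML = 77.5/1550 = 0.05, a_LL = 232.5/1550 = 0.15
I − A =
  [   0.60    -0.40     0.00    -0.25]
  [   0.00     0.90    -0.45    -0.05]
  [   0.00     0.00     0.90    -0.05]
  [  -0.15    -0.40    -0.35     0.85]
Compute the cofactors C_ij = (−1)^(i+j)·(3×3 minor ij) of I−A; the adjugate is their transpose:
adj(I−A) = Cᵀ =
  [ 0.645750   0.389000   0.283750   0.229500]
  [ 0.010125   0.414750   0.223125   0.040500]
  [ 0.006750   0.015000   0.410250   0.027000]
  [ 0.121500   0.270000   0.324000   0.486000]
det(I−A) = Σ_j (I−A)_1j·C_1j = (0.60)(0.645750) + (-0.40)(0.010125) + (0.00)(0.006750) + (-0.25)(0.121500) = 0.353025
(I − A)⁻¹ = adj(I−A) / det(I−A) ≈
  [   1.8292     1.1019     0.8038     0.6501]
  [   0.0287     1.1748     0.6320     0.1147]
  [   0.0191     0.0425     1.1621     0.0765]
  [   0.3442     0.7648     0.9178     1.3767]
First solve x = (I − A)⁻¹ d = adj(I−A)·d / det(I−A); in particular x_L = (0.121500·40 + 0.270000·220 + 0.324000·185 + 0.486000·300) / 0.353025 = 270.00 / 0.353025 ≈ 764.818.
Intermediate flow from M to L: z_ML = a_ML · x_L = 0.05 × 270.00 / 0.353025 = 13.50 / 0.353025 ≈ 38.2.

z_ML = 38.2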